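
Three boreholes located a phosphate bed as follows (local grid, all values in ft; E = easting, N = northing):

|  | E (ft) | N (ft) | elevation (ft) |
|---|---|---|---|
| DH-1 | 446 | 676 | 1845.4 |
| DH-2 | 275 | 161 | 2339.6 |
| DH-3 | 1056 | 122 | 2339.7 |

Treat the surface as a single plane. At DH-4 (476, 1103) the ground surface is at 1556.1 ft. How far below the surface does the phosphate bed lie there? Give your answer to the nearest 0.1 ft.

Two edge vectors: DH-1→DH-2 = (-171, -515, 494.2), DH-1→DH-3 = (610, -554, 494.3).
Normal n = (DH-1→DH-2) × (DH-1→DH-3) = (19222.3, 385987.3, 408884).
So ∂z/∂E = −n_x/n_z = −0.047012 and ∂z/∂N = −n_y/n_z = −0.944002.
Intercept c from DH-1: 1845.4 + 20.97 + 638.15 = 2504.51.
At (476, 1103): z_contact = −22.38 − 1041.23 + 2504.51 = 1440.90 ft.
Depth below ground = 1556.1 − 1440.90 = 115.2 ft.

115.2 ft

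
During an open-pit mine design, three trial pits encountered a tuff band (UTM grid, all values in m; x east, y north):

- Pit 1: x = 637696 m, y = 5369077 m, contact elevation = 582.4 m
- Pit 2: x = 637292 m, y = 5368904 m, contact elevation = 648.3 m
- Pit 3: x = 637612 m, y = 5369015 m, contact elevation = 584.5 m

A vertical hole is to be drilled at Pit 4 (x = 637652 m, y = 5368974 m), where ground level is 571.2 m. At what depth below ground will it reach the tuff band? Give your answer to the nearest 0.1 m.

19.1 m

Let the plane be z = a·x + b·y + c.
Pit 2−Pit 1: −404a − 173b = 65.9;  Pit 3−Pit 1: −84a − 62b = 2.1.
Solving gives a = −0.353984405, b = 0.445720806.
Then c = 582.4 − a·637696 − b·5369077 = −2166792.49.
At (637652, 5368974): z_contact = −225718.86 + 2393063.42 − 2166792.49 = 552.07 m.
Depth below ground = 571.2 − 552.07 = 19.1 m.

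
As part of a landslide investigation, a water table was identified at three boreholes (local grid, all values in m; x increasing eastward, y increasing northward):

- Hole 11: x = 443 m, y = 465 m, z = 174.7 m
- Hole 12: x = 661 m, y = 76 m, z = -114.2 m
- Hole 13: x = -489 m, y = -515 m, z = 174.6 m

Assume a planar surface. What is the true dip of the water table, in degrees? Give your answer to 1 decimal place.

34.1°

Two edge vectors: Hole 11→Hole 12 = (218, -389, -288.9), Hole 11→Hole 13 = (-932, -980, -0.1).
Normal n = (Hole 11→Hole 12) × (Hole 11→Hole 13) = (-283083.1, 269276.6, -576188).
So ∂z/∂x = −n_x/n_z = −0.49130 and ∂z/∂y = −n_y/n_z = 0.46734.
Gradient magnitude |∇z| = √(a² + b²) = √(0.24138 + 0.21841) = 0.67808.
True dip = arctan(0.67808) = 34.1°, dipping toward SE (azimuth ≈ 134°).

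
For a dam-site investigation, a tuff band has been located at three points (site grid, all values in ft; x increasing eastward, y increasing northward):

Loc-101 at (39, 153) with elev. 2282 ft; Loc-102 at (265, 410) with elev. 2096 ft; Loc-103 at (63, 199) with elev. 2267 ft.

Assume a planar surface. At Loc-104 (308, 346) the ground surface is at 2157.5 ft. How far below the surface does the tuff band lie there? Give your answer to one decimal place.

125.6 ft

Let the plane be z = a·x + b·y + c.
Loc-102−Loc-101: 226a + 257b = −186;  Loc-103−Loc-101: 24a + 46b = −15.
Solving gives a = −1.11187, b = 0.25402.
Then c = 2282 − a·39 − b·153 = 2286.50.
At (308, 346): z_contact = −342.46 + 87.89 + 2286.50 = 2031.93 ft.
Depth below ground = 2157.5 − 2031.93 = 125.6 ft.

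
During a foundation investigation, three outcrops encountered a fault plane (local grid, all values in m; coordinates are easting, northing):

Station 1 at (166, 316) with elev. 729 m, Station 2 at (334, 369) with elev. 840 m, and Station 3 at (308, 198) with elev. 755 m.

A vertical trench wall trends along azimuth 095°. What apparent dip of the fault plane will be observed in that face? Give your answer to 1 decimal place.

Let the plane be z = a·easting + b·northing + c.
Station 2−Station 1: 168a + 53b = 111;  Station 3−Station 1: 142a − 118b = 26.
Solving gives a = 0.52929, b = 0.41660.
Unit vector along 095° is (sin 95°, cos 95°) = (0.9962, -0.0872).
Slope in that direction = a·(0.9962) + b·(-0.0872) = 0.49096.
Apparent dip = arctan|0.49096| = 26.1° (true dip is 34.0°, so apparent ≤ true as expected).

26.1°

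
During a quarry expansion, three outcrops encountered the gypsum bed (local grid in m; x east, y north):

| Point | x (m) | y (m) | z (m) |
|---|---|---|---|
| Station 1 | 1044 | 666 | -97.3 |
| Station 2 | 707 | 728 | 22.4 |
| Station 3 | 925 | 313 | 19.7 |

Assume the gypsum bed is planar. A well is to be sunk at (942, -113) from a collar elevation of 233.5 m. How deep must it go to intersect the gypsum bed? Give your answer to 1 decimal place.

Two edge vectors: Station 1→Station 2 = (-337, 62, 119.7), Station 1→Station 3 = (-119, -353, 117).
Normal n = (Station 1→Station 2) × (Station 1→Station 3) = (49508.1, 25184.7, 126339).
So ∂z/∂x = −n_x/n_z = −0.391867 and ∂z/∂y = −n_y/n_z = −0.199342.
Intercept c from Station 1: -97.3 + 409.11 + 132.76 = 444.57.
At (942, -113): z_contact = −369.14 + 22.53 + 444.57 = 97.96 m.
Depth below ground = 233.5 − 97.96 = 135.5 m.

135.5 m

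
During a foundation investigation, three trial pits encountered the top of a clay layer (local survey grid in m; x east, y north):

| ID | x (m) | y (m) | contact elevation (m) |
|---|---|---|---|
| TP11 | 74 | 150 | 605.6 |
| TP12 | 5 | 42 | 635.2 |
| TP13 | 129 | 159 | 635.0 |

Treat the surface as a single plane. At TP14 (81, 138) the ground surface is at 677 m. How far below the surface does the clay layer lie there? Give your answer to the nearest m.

59 m

Let the plane be z = a·x + b·y + c.
TP12−TP11: −69a − 108b = 29.6;  TP13−TP11: 55a + 9b = 29.4.
Solving gives a = 0.64704, b = −0.68746.
Then c = 605.6 − a·74 − b·150 = 660.84.
At (81, 138): z_contact = 52.4 − 94.9 + 660.84 = 618.4 m.
Depth below ground = 677 − 618.4 = 59 m.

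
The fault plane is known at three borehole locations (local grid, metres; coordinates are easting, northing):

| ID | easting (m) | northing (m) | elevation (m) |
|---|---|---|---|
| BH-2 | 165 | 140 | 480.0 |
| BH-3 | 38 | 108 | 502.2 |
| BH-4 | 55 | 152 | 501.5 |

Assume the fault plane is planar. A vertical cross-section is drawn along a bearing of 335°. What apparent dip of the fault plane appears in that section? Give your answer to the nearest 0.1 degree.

Two edge vectors: BH-2→BH-3 = (-127, -32, 22.2), BH-2→BH-4 = (-110, 12, 21.5).
Normal n = (BH-2→BH-3) × (BH-2→BH-4) = (-954.4, 288.5, -5044).
So ∂z/∂easting = −n_x/n_z = −0.18921 and ∂z/∂northing = −n_y/n_z = 0.05720.
Unit vector along 335° is (sin 335°, cos 335°) = (-0.4226, 0.9063).
Slope in that direction = a·(-0.4226) + b·(0.9063) = 0.13180.
Apparent dip = arctan|0.13180| = 7.5° (true dip is 11.2°, so apparent ≤ true as expected).

7.5°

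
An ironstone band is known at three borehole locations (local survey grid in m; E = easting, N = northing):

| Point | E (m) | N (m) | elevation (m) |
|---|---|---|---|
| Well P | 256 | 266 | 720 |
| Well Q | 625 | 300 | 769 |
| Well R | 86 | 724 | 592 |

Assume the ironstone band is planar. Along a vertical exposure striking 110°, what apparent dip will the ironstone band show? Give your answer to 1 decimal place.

12.4°

Two edge vectors: Well P→Well Q = (369, 34, 49), Well P→Well R = (-170, 458, -128).
Normal n = (Well P→Well Q) × (Well P→Well R) = (-26794, 38902, 174782).
So ∂z/∂E = −n_x/n_z = 0.15330 and ∂z/∂N = −n_y/n_z = −0.22257.
Unit vector along 110° is (sin 110°, cos 110°) = (0.9397, -0.3420).
Slope in that direction = a·(0.9397) + b·(-0.3420) = 0.22018.
Apparent dip = arctan|0.22018| = 12.4° (true dip is 15.1°, so apparent ≤ true as expected).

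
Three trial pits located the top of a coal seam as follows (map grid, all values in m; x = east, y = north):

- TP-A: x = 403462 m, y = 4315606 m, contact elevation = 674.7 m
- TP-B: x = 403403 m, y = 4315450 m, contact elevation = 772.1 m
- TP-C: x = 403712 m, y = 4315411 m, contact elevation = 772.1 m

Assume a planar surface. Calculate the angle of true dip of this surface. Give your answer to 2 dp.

Let the plane be z = a·x + b·y + c.
TP-B−TP-A: −59a − 156b = 97.4;  TP-C−TP-A: 250a − 195b = 97.4.
Solving gives a = −0.07521, b = −0.59591.
Gradient magnitude |∇z| = √(a² + b²) = √(0.00566 + 0.35511) = 0.60064.
True dip = arctan(0.60064) = 30.99°, dipping toward N (azimuth ≈ 007°).

30.99°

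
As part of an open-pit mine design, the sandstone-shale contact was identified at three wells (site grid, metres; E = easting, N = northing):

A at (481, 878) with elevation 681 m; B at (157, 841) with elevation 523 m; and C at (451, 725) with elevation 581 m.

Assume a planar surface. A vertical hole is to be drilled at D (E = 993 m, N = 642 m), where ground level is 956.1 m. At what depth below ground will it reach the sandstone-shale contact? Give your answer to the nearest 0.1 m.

Let the plane be z = a·E + b·N + c.
B−A: −324a − 37b = −158;  C−A: −30a − 153b = −100.
Solving gives a = 0.42248, b = 0.57076.
Then c = 681 − a·481 − b·878 = −23.33.
At (993, 642): z_contact = 419.52 + 366.43 − 23.33 = 762.61 m.
Depth below ground = 956.1 − 762.61 = 193.5 m.

193.5 m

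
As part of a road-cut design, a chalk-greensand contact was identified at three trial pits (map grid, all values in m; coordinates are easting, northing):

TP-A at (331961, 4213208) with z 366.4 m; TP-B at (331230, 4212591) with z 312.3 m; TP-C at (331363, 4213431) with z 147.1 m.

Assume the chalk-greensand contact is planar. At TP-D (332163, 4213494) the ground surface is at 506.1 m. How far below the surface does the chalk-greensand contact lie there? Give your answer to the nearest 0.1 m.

Two edge vectors: TP-A→TP-B = (-731, -617, -54.1), TP-A→TP-C = (-598, 223, -219.3).
Normal n = (TP-A→TP-B) × (TP-A→TP-C) = (147372.4, -127956.5, -531979).
So ∂z/∂easting = −n_x/n_z = 0.277026725 and ∂z/∂northing = −n_y/n_z = −0.240529231.
Intercept c from TP-A: 366.4 − 91962.07 + 1013399.68 = 921804.01.
At (332163, 4213494): z_contact = 92018.03 − 1013468.47 + 921804.01 = 353.57 m.
Depth below ground = 506.1 − 353.57 = 152.5 m.

152.5 m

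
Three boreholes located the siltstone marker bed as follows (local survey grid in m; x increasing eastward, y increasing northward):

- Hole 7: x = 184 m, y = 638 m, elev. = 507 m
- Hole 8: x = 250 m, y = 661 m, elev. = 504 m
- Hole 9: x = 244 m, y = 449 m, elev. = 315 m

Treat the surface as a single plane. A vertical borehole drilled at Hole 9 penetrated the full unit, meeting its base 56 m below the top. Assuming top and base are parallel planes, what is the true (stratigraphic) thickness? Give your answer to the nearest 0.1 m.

Let the plane be z = a·x + b·y + c.
Hole 8−Hole 7: 66a + 23b = −3;  Hole 9−Hole 7: 60a − 189b = −192.
Solving gives a = −0.35968, b = 0.90169.
|∇z| = √(a²+b²) = 0.97078, so dip δ = arctan(0.97078) = 44.15°.
True thickness = vertical thickness × cos δ = 56 × cos 44.15° = 40.2 m.

40.2 m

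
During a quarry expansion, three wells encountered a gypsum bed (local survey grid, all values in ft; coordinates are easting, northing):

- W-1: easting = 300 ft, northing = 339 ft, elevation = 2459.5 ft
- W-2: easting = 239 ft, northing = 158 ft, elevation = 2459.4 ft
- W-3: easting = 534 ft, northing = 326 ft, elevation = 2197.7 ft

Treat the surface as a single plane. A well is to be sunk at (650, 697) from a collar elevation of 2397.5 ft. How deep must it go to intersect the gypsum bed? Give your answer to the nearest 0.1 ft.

189.7 ft

Let the plane be z = a·easting + b·northing + c.
W-2−W-1: −61a − 181b = −0.1;  W-3−W-1: 234a − 13b = −261.8.
Solving gives a = −1.09821, b = 0.37067.
Then c = 2459.5 − a·300 − b·339 = 2663.31.
At (650, 697): z_contact = −713.84 + 258.36 + 2663.31 = 2207.83 ft.
Depth below ground = 2397.5 − 2207.83 = 189.7 ft.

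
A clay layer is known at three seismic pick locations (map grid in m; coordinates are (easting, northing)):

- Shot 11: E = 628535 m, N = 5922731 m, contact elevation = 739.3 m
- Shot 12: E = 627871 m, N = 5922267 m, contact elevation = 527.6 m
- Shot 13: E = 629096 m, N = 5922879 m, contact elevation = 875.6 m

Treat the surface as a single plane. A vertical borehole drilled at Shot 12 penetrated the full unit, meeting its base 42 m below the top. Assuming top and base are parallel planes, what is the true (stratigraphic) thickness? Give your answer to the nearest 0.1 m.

Two edge vectors: Shot 11→Shot 12 = (-664, -464, -211.7), Shot 11→Shot 13 = (561, 148, 136.3).
Normal n = (Shot 11→Shot 12) × (Shot 11→Shot 13) = (-31911.6, -28260.5, 162032).
So ∂z/∂E = −n_x/n_z = 0.19695 and ∂z/∂N = −n_y/n_z = 0.17441.
|∇z| = √(a²+b²) = 0.26307, so dip δ = arctan(0.26307) = 14.74°.
True thickness = vertical thickness × cos δ = 42 × cos 14.74° = 40.6 m.

40.6 m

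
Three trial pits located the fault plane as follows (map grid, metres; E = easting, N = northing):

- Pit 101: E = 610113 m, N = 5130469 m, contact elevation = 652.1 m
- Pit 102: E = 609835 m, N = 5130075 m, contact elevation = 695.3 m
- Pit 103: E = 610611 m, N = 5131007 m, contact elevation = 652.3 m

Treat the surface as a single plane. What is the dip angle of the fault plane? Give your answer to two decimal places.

Two edge vectors: Pit 101→Pit 102 = (-278, -394, 43.2), Pit 101→Pit 103 = (498, 538, 0.2).
Normal n = (Pit 101→Pit 102) × (Pit 101→Pit 103) = (-23320.4, 21569.2, 46648).
So ∂z/∂E = −n_x/n_z = 0.49992 and ∂z/∂N = −n_y/n_z = −0.46238.
Gradient magnitude |∇z| = √(a² + b²) = √(0.24992 + 0.21380) = 0.68097.
True dip = arctan(0.68097) = 34.25°, dipping toward NW (azimuth ≈ 313°).

34.25°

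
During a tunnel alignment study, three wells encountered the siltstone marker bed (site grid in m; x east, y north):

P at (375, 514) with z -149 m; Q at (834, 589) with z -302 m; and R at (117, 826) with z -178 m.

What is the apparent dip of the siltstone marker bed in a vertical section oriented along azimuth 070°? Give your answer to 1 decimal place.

20.5°

Two edge vectors: P→Q = (459, 75, -153), P→R = (-258, 312, -29).
Normal n = (P→Q) × (P→R) = (45561, 52785, 162558).
So ∂z/∂x = −n_x/n_z = −0.28028 and ∂z/∂y = −n_y/n_z = −0.32471.
Unit vector along 070° is (sin 70°, cos 70°) = (0.9397, 0.3420).
Slope in that direction = a·(0.9397) + b·(0.3420) = −0.37443.
Apparent dip = arctan|0.37443| = 20.5° (true dip is 23.2°, so apparent ≤ true as expected).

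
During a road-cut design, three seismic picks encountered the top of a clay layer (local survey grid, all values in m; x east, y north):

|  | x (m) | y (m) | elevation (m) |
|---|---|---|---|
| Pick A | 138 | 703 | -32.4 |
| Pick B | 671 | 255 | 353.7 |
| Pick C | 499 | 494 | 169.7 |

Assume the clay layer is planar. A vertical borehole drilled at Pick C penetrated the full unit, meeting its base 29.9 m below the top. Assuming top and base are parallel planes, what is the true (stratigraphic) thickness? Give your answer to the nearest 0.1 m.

25.0 m

Two edge vectors: Pick A→Pick B = (533, -448, 386.1), Pick A→Pick C = (361, -209, 202.1).
Normal n = (Pick A→Pick B) × (Pick A→Pick C) = (-9845.9, 31662.8, 50331).
So ∂z/∂x = −n_x/n_z = 0.19562 and ∂z/∂y = −n_y/n_z = −0.62909.
|∇z| = √(a²+b²) = 0.65881, so dip δ = arctan(0.65881) = 33.38°.
True thickness = vertical thickness × cos δ = 29.9 × cos 33.38° = 25.0 m.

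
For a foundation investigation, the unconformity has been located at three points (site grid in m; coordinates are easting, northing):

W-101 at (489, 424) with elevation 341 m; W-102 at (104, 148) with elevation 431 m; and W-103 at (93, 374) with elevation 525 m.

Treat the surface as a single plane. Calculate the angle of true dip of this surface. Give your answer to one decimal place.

32.9°

Let the plane be z = a·easting + b·northing + c.
W-102−W-101: −385a − 276b = 90;  W-103−W-101: −396a − 50b = 184.
Solving gives a = −0.51400, b = 0.39091.
Gradient magnitude |∇z| = √(a² + b²) = √(0.26420 + 0.15281) = 0.64576.
True dip = arctan(0.64576) = 32.9°, dipping toward SE (azimuth ≈ 127°).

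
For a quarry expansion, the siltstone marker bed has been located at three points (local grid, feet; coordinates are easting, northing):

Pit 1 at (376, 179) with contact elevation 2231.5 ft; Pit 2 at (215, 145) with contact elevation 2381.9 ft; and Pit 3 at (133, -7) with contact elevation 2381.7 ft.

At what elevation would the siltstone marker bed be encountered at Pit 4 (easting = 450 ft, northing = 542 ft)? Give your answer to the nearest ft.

Two edge vectors: Pit 1→Pit 2 = (-161, -34, 150.4), Pit 1→Pit 3 = (-243, -186, 150.2).
Normal n = (Pit 1→Pit 2) × (Pit 1→Pit 3) = (22867.6, -12365, 21684).
So ∂z/∂easting = −n_x/n_z = −1.05458 and ∂z/∂northing = −n_y/n_z = 0.57024.
Intercept c from Pit 1: 2231.5 + 396.52 − 102.07 = 2525.95.
At (450, 542): z = −474.6 + 309.1 + 2525.95 = 2360.5 ft.

2360 ft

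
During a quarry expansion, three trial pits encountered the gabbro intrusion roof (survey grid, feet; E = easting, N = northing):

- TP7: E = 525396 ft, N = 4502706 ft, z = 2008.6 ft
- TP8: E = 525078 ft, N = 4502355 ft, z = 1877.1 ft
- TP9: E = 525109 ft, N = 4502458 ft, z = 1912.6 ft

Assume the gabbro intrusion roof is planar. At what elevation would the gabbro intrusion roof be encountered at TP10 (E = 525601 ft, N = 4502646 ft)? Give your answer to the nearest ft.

Let the plane be z = a·E + b·N + c.
TP8−TP7: −318a − 351b = −131.5;  TP9−TP7: −287a − 248b = −96.
Solving gives a = 0.04955882, b = 0.32974443.
Then c = 2008.6 − a·525396 − b·4502706 = −1508771.64.
At (525601, 4502646): z = 26048.2 + 1484722.5 − 1508771.64 = 1999.0 ft.

1999 ft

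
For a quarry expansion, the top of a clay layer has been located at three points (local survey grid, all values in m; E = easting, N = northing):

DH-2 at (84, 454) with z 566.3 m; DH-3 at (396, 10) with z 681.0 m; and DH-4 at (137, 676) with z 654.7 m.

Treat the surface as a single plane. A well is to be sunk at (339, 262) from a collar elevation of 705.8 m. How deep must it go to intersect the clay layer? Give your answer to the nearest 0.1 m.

6.2 m

Let the plane be z = a·E + b·N + c.
DH-3−DH-2: 312a − 444b = 114.7;  DH-4−DH-2: 53a + 222b = 88.4.
Solving gives a = 0.69737, b = 0.23171.
Then c = 566.3 − a·84 − b·454 = 402.53.
At (339, 262): z_contact = 236.41 + 60.71 + 402.53 = 699.64 m.
Depth below ground = 705.8 − 699.64 = 6.2 m.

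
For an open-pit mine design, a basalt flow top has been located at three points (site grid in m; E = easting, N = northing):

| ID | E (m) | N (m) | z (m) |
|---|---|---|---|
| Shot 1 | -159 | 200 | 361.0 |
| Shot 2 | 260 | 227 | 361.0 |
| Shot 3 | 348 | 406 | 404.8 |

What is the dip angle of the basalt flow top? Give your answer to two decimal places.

Let the plane be z = a·E + b·N + c.
Shot 2−Shot 1: 419a + 27b = 0;  Shot 3−Shot 1: 507a + 206b = 43.8.
Solving gives a = −0.01628, b = 0.25270.
Gradient magnitude |∇z| = √(a² + b²) = √(0.00027 + 0.06386) = 0.25322.
True dip = arctan(0.25322) = 14.21°, dipping toward S (azimuth ≈ 176°).

14.21°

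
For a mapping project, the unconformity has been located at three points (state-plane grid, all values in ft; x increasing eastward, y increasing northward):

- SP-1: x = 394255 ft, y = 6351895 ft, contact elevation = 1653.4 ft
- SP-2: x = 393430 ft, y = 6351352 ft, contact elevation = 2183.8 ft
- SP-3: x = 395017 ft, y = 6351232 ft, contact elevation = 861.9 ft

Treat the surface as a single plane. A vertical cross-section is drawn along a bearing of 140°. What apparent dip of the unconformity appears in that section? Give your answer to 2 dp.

35.80°

Two edge vectors: SP-1→SP-2 = (-825, -543, 530.4), SP-1→SP-3 = (762, -663, -791.5).
Normal n = (SP-1→SP-2) × (SP-1→SP-3) = (781439.7, -248822.7, 960741).
So ∂z/∂x = −n_x/n_z = −0.81337 and ∂z/∂y = −n_y/n_z = 0.25899.
Unit vector along 140° is (sin 140°, cos 140°) = (0.6428, -0.7660).
Slope in that direction = a·(0.6428) + b·(-0.7660) = −0.72122.
Apparent dip = arctan|0.72122| = 35.80° (true dip is 40.5°, so apparent ≤ true as expected).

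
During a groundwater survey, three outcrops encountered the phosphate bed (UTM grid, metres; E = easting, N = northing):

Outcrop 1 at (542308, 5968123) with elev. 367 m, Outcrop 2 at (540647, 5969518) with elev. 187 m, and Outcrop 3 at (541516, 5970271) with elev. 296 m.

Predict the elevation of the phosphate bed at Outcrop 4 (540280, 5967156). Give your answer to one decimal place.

Let the plane be z = a·E + b·N + c.
Outcrop 2−Outcrop 1: −1661a + 1395b = −180;  Outcrop 3−Outcrop 1: −792a + 2148b = −71.
Solving gives a = 0.116766708, b = 0.009999643.
Then c = 367 − a·542308 − b·5968123 = −122635.62.
At (540280, 5967156): z = 63086.7 + 59669.4 − 122635.62 = 120.5 m.

120.5 m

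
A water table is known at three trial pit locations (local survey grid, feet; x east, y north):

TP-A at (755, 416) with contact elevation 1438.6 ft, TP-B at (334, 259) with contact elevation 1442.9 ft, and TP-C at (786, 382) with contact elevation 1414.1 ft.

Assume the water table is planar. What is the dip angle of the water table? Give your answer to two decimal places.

Let the plane be z = a·x + b·y + c.
TP-B−TP-A: −421a − 157b = 4.3;  TP-C−TP-A: 31a − 34b = −24.5.
Solving gives a = −0.20816, b = 0.53080.
Gradient magnitude |∇z| = √(a² + b²) = √(0.04333 + 0.28174) = 0.57015.
True dip = arctan(0.57015) = 29.69°, dipping toward SSE (azimuth ≈ 159°).

29.69°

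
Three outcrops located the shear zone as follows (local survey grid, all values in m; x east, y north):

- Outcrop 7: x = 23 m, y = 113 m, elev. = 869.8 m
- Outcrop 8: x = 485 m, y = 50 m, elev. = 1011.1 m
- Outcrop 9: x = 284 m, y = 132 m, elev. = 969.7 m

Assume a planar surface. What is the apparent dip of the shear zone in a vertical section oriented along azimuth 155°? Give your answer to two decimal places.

Let the plane be z = a·x + b·y + c.
Outcrop 8−Outcrop 7: 462a − 63b = 141.3;  Outcrop 9−Outcrop 7: 261a + 19b = 99.9.
Solving gives a = 0.35599, b = 0.36773.
Unit vector along 155° is (sin 155°, cos 155°) = (0.4226, -0.9063).
Slope in that direction = a·(0.4226) + b·(-0.9063) = −0.18283.
Apparent dip = arctan|0.18283| = 10.36° (true dip is 27.1°, so apparent ≤ true as expected).

10.36°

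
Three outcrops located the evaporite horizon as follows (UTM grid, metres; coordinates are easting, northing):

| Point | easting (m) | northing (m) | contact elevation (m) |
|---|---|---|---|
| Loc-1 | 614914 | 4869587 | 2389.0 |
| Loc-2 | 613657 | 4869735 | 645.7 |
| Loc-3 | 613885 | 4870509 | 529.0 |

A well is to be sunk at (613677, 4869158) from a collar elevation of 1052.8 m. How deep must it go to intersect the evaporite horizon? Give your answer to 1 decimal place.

68.7 m

Let the plane be z = a·easting + b·northing + c.
Loc-2−Loc-1: −1257a + 148b = −1743.3;  Loc-3−Loc-1: −1029a + 922b = −1860.
Solving gives a = 1.323227260, b = −0.540563069.
Then c = 2389 − a·614914 − b·4869587 = 1821036.93.
At (613677, 4869158): z_contact = 812034.14 − 2632086.99 + 1821036.93 = 984.07 m.
Depth below ground = 1052.8 − 984.07 = 68.7 m.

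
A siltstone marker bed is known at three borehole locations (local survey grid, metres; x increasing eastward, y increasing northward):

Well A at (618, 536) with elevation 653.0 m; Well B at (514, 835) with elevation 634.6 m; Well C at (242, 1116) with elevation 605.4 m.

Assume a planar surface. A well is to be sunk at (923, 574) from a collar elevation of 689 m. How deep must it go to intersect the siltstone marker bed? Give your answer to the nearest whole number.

Two edge vectors: Well A→Well B = (-104, 299, -18.4), Well A→Well C = (-376, 580, -47.6).
Normal n = (Well A→Well B) × (Well A→Well C) = (-3560.4, 1968, 52104).
So ∂z/∂x = −n_x/n_z = 0.06833 and ∂z/∂y = −n_y/n_z = −0.03777.
Intercept c from Well A: 653 − 42.23 + 20.25 = 631.02.
At (923, 574): z_contact = 63.1 − 21.7 + 631.02 = 672.4 m.
Depth below ground = 689 − 672.4 = 17 m.

17 m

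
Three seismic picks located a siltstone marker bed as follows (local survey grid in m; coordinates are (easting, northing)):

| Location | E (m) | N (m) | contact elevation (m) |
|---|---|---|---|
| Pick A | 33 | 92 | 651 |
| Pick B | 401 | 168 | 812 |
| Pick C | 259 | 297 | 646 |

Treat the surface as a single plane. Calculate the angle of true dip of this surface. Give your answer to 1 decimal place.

Two edge vectors: Pick A→Pick B = (368, 76, 161), Pick A→Pick C = (226, 205, -5).
Normal n = (Pick A→Pick B) × (Pick A→Pick C) = (-33385, 38226, 58264).
So ∂z/∂E = −n_x/n_z = 0.57300 and ∂z/∂N = −n_y/n_z = −0.65608.
Gradient magnitude |∇z| = √(a² + b²) = √(0.32832 + 0.43044) = 0.87107.
True dip = arctan(0.87107) = 41.1°, dipping toward NW (azimuth ≈ 319°).

41.1°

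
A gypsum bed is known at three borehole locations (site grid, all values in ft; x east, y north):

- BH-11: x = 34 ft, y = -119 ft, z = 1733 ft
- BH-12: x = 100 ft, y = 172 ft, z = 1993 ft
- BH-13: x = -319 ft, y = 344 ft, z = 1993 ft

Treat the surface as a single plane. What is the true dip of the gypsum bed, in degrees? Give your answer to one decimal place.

41.5°

Let the plane be z = a·x + b·y + c.
BH-12−BH-11: 66a + 291b = 260;  BH-13−BH-11: −353a + 463b = 260.
Solving gives a = 0.33553, b = 0.81737.
Gradient magnitude |∇z| = √(a² + b²) = √(0.11258 + 0.66810) = 0.88356.
True dip = arctan(0.88356) = 41.5°, dipping toward SSW (azimuth ≈ 202°).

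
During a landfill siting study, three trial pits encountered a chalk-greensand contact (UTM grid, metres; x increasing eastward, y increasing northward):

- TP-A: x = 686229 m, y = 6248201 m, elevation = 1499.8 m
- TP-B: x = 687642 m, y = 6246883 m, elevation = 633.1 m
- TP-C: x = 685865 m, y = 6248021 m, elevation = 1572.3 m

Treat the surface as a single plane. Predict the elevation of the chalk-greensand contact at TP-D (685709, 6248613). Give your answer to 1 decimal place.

1797.6 m

Let the plane be z = a·x + b·y + c.
TP-B−TP-A: 1413a − 1318b = −866.7;  TP-C−TP-A: −364a − 180b = 72.5.
Solving gives a = −0.342683206, b = 0.290203816.
Then c = 1499.8 − a·686229 − b·6248201 = −1576592.82.
At (685709, 6248613): z = −234981.0 + 1813371.3 − 1576592.82 = 1797.6 m.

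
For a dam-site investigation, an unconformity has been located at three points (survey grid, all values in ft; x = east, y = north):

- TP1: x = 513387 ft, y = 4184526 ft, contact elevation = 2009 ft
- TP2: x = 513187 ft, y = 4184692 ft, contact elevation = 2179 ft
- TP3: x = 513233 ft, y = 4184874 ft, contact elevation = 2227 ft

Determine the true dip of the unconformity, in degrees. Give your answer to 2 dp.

Two edge vectors: TP1→TP2 = (-200, 166, 170), TP1→TP3 = (-154, 348, 218).
Normal n = (TP1→TP2) × (TP1→TP3) = (-22972, 17420, -44036).
So ∂z/∂x = −n_x/n_z = −0.52166 and ∂z/∂y = −n_y/n_z = 0.39559.
Gradient magnitude |∇z| = √(a² + b²) = √(0.27213 + 0.15649) = 0.65469.
True dip = arctan(0.65469) = 33.21°, dipping toward SE (azimuth ≈ 127°).

33.21°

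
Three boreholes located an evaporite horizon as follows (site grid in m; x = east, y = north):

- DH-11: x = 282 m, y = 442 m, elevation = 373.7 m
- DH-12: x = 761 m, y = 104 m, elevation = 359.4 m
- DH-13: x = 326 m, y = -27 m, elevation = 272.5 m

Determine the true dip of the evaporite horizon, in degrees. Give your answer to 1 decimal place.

Let the plane be z = a·x + b·y + c.
DH-12−DH-11: 479a − 338b = −14.3;  DH-13−DH-11: 44a − 469b = −101.2.
Solving gives a = 0.13109, b = 0.22808.
Gradient magnitude |∇z| = √(a² + b²) = √(0.01718 + 0.05202) = 0.26306.
True dip = arctan(0.26306) = 14.7°, dipping toward SSW (azimuth ≈ 210°).

14.7°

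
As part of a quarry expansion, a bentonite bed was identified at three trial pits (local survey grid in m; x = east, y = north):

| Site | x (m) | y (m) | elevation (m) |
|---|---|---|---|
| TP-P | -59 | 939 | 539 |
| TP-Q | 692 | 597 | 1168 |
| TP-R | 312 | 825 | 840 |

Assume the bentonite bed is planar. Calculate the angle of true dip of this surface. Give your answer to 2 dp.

37.86°

Let the plane be z = a·x + b·y + c.
TP-Q−TP-P: 751a − 342b = 629;  TP-R−TP-P: 371a − 114b = 301.
Solving gives a = 0.75691, b = −0.17709.
Gradient magnitude |∇z| = √(a² + b²) = √(0.57291 + 0.03136) = 0.77735.
True dip = arctan(0.77735) = 37.86°, dipping toward WNW (azimuth ≈ 283°).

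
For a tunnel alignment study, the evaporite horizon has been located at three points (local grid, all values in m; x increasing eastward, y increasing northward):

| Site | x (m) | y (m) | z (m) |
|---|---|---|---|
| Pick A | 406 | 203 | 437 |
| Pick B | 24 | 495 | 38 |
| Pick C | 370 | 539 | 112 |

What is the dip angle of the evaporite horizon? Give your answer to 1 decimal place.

Let the plane be z = a·x + b·y + c.
Pick B−Pick A: −382a + 292b = −399;  Pick C−Pick A: −36a + 336b = −325.
Solving gives a = 0.33235, b = −0.93165.
Gradient magnitude |∇z| = √(a² + b²) = √(0.11046 + 0.86798) = 0.98916.
True dip = arctan(0.98916) = 44.7°, dipping toward NNW (azimuth ≈ 340°).

44.7°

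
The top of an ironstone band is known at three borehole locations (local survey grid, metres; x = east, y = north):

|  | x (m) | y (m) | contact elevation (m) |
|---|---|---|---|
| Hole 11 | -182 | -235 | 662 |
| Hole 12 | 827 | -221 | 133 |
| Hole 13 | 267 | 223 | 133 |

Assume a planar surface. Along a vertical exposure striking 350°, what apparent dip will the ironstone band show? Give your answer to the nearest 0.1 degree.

28.8°

Two edge vectors: Hole 11→Hole 12 = (1009, 14, -529), Hole 11→Hole 13 = (449, 458, -529).
Normal n = (Hole 11→Hole 12) × (Hole 11→Hole 13) = (234876, 296240, 455836).
So ∂z/∂x = −n_x/n_z = −0.51526 and ∂z/∂y = −n_y/n_z = −0.64988.
Unit vector along 350° is (sin 350°, cos 350°) = (-0.1736, 0.9848).
Slope in that direction = a·(-0.1736) + b·(0.9848) = −0.55053.
Apparent dip = arctan|0.55053| = 28.8° (true dip is 39.7°, so apparent ≤ true as expected).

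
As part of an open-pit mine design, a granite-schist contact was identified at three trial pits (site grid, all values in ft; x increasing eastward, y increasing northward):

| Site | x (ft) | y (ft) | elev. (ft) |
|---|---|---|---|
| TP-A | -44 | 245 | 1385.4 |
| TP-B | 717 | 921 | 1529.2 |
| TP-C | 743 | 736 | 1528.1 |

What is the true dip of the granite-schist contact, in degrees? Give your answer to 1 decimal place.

Let the plane be z = a·x + b·y + c.
TP-B−TP-A: 761a + 676b = 143.8;  TP-C−TP-A: 787a + 491b = 142.7.
Solving gives a = 0.16329, b = 0.02890.
Gradient magnitude |∇z| = √(a² + b²) = √(0.02666 + 0.00083) = 0.16583.
True dip = arctan(0.16583) = 9.4°, dipping toward W (azimuth ≈ 260°).

9.4°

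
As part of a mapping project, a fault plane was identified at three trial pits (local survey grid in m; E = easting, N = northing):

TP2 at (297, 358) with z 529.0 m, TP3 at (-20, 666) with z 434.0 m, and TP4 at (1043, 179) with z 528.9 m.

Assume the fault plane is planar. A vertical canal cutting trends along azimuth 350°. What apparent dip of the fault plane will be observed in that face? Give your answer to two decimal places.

Let the plane be z = a·E + b·N + c.
TP3−TP2: −317a + 308b = −95;  TP4−TP2: 746a − 179b = −0.1.
Solving gives a = −0.09846, b = −0.40978.
Unit vector along 350° is (sin 350°, cos 350°) = (-0.1736, 0.9848).
Slope in that direction = a·(-0.1736) + b·(0.9848) = −0.38645.
Apparent dip = arctan|0.38645| = 21.13° (true dip is 22.9°, so apparent ≤ true as expected).

21.13°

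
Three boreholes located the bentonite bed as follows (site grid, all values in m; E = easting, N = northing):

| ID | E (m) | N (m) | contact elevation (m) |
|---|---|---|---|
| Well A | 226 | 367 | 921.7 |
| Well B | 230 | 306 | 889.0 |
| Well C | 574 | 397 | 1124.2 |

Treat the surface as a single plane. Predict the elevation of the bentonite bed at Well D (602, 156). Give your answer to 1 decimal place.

Let the plane be z = a·E + b·N + c.
Well B−Well A: 4a − 61b = −32.7;  Well C−Well A: 348a + 30b = 202.5.
Solving gives a = 0.53267, b = 0.57099.
Then c = 921.7 − a·226 − b·367 = 591.76.
At (602, 156): z = 320.7 + 89.1 + 591.76 = 1001.5 m.

1001.5 m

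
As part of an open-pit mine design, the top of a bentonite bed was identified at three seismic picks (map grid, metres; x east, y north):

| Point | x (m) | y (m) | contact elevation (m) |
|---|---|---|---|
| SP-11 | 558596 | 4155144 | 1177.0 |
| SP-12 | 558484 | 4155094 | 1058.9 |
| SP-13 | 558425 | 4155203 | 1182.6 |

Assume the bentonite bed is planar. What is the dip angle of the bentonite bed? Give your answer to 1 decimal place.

55.3°

Let the plane be z = a·x + b·y + c.
SP-12−SP-11: −112a − 50b = −118.1;  SP-13−SP-11: −171a + 59b = 5.6.
Solving gives a = 0.44121, b = 1.37368.
Gradient magnitude |∇z| = √(a² + b²) = √(0.19467 + 1.88701) = 1.44280.
True dip = arctan(1.44280) = 55.3°, dipping toward SSW (azimuth ≈ 198°).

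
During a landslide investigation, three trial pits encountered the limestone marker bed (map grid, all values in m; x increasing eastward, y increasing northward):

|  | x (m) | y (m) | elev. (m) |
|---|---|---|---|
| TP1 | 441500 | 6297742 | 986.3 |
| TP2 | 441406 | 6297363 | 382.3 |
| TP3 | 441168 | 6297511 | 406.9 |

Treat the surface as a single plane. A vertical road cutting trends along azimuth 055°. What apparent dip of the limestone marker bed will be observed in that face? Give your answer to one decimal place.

55.1°

Let the plane be z = a·x + b·y + c.
TP2−TP1: −94a − 379b = −604;  TP3−TP1: −332a − 231b = −579.4.
Solving gives a = 0.76905, b = 1.40293.
Unit vector along 055° is (sin 55°, cos 55°) = (0.8192, 0.5736).
Slope in that direction = a·(0.8192) + b·(0.5736) = 1.43465.
Apparent dip = arctan|1.43465| = 55.1° (true dip is 58.0°, so apparent ≤ true as expected).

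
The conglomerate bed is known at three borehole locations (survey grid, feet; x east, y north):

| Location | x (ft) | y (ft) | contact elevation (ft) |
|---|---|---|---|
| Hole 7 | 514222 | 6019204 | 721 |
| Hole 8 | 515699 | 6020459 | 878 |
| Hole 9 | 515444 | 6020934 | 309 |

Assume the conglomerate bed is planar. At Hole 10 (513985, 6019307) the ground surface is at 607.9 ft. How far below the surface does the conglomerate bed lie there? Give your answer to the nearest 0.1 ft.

Two edge vectors: Hole 7→Hole 8 = (1477, 1255, 157), Hole 7→Hole 9 = (1222, 1730, -412).
Normal n = (Hole 7→Hole 8) × (Hole 7→Hole 9) = (-788670, 800378, 1021600).
So ∂z/∂x = −n_x/n_z = 0.771994910 and ∂z/∂y = −n_y/n_z = −0.783455364.
Intercept c from Hole 7: 721 − 396976.77 + 4715777.66 = 4319521.90.
At (513985, 6019307): z_contact = 396793.80 − 4715858.36 + 4319521.90 = 457.34 ft.
Depth below ground = 607.9 − 457.34 = 150.6 ft.

150.6 ft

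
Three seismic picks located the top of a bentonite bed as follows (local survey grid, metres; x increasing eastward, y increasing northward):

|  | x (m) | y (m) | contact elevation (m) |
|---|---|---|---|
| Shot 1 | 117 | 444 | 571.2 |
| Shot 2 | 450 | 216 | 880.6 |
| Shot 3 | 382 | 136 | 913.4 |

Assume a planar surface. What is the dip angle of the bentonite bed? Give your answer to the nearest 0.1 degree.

Two edge vectors: Shot 1→Shot 2 = (333, -228, 309.4), Shot 1→Shot 3 = (265, -308, 342.2).
Normal n = (Shot 1→Shot 2) × (Shot 1→Shot 3) = (17273.6, -31961.6, -42144).
So ∂z/∂x = −n_x/n_z = 0.40987 and ∂z/∂y = −n_y/n_z = −0.75839.
Gradient magnitude |∇z| = √(a² + b²) = √(0.16799 + 0.57516) = 0.86206.
True dip = arctan(0.86206) = 40.8°, dipping toward NNW (azimuth ≈ 332°).

40.8°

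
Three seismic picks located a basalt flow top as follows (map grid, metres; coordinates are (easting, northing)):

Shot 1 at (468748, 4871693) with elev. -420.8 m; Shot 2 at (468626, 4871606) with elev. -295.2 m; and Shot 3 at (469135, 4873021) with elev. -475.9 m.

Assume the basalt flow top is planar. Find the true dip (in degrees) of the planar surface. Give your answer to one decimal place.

Two edge vectors: Shot 1→Shot 2 = (-122, -87, 125.6), Shot 1→Shot 3 = (387, 1328, -55.1).
Normal n = (Shot 1→Shot 2) × (Shot 1→Shot 3) = (-162003.1, 41885, -128347).
So ∂z/∂E = −n_x/n_z = −1.26223 and ∂z/∂N = −n_y/n_z = 0.32634.
Gradient magnitude |∇z| = √(a² + b²) = √(1.59322 + 0.10650) = 1.30373.
True dip = arctan(1.30373) = 52.5°, dipping toward ESE (azimuth ≈ 104°).

52.5°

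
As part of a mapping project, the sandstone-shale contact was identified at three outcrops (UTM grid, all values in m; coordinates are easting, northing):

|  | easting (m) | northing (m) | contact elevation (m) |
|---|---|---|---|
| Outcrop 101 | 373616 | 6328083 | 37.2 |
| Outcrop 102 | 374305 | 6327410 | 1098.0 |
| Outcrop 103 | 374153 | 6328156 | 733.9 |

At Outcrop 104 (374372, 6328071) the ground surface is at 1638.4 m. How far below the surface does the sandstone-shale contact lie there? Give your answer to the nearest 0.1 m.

Two edge vectors: Outcrop 101→Outcrop 102 = (689, -673, 1060.8), Outcrop 101→Outcrop 103 = (537, 73, 696.7).
Normal n = (Outcrop 101→Outcrop 102) × (Outcrop 101→Outcrop 103) = (-546317.5, 89623.3, 411698).
So ∂z/∂easting = −n_x/n_z = 1.326986043 and ∂z/∂northing = −n_y/n_z = −0.217691852.
Intercept c from Outcrop 101: 37.2 − 495783.22 + 1377572.11 = 881826.09.
At (374372, 6328071): z_contact = 496786.42 − 1377569.49 + 881826.09 = 1043.01 m.
Depth below ground = 1638.4 − 1043.01 = 595.4 m.

595.4 m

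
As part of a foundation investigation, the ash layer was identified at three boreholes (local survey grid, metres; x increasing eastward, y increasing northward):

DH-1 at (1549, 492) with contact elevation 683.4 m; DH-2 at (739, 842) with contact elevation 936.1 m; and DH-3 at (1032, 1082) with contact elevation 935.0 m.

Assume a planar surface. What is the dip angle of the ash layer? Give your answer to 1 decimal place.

17.8°

Two edge vectors: DH-1→DH-2 = (-810, 350, 252.7), DH-1→DH-3 = (-517, 590, 251.6).
Normal n = (DH-1→DH-2) × (DH-1→DH-3) = (-61033, 73150.1, -296950).
So ∂z/∂x = −n_x/n_z = −0.20553 and ∂z/∂y = −n_y/n_z = 0.24634.
Gradient magnitude |∇z| = √(a² + b²) = √(0.04224 + 0.06068) = 0.32082.
True dip = arctan(0.32082) = 17.8°, dipping toward SE (azimuth ≈ 140°).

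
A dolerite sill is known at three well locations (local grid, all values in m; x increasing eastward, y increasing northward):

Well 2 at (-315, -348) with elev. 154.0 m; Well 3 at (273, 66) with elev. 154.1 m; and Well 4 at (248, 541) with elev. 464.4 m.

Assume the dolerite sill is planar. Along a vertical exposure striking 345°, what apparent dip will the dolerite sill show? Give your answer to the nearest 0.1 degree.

35.9°

Let the plane be z = a·x + b·y + c.
Well 3−Well 2: 588a + 414b = 0.1;  Well 4−Well 2: 563a + 889b = 310.4.
Solving gives a = −0.44335, b = 0.62993.
Unit vector along 345° is (sin 345°, cos 345°) = (-0.2588, 0.9659).
Slope in that direction = a·(-0.2588) + b·(0.9659) = 0.72321.
Apparent dip = arctan|0.72321| = 35.9° (true dip is 37.6°, so apparent ≤ true as expected).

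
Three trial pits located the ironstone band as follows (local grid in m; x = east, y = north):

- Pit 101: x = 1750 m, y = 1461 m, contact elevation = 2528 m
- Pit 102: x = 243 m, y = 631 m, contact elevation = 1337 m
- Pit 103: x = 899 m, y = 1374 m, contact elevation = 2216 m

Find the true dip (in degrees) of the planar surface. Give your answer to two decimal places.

44.49°

Let the plane be z = a·x + b·y + c.
Pit 102−Pit 101: −1507a − 830b = −1191;  Pit 103−Pit 101: −851a − 87b = −312.
Solving gives a = 0.27006, b = 0.94461.
Gradient magnitude |∇z| = √(a² + b²) = √(0.07293 + 0.89228) = 0.98245.
True dip = arctan(0.98245) = 44.49°, dipping toward SSW (azimuth ≈ 196°).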